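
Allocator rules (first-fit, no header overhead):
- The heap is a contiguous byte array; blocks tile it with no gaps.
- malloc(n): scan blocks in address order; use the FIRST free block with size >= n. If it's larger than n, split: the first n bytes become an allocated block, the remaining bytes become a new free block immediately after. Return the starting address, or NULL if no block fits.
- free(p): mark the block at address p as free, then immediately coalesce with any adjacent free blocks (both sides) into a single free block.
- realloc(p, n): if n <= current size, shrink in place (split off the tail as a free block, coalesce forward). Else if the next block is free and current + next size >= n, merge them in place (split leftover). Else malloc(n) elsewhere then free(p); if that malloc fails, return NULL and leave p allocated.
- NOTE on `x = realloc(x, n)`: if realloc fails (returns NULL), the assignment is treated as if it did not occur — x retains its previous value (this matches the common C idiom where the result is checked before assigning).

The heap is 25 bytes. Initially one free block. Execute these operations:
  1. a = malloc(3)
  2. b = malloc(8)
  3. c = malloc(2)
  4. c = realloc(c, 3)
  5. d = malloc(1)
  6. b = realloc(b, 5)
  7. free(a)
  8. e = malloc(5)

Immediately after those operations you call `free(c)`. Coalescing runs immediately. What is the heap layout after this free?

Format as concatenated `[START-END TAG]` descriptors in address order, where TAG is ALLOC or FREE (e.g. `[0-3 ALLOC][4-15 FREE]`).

Answer: [0-2 FREE][3-7 ALLOC][8-13 FREE][14-14 ALLOC][15-19 ALLOC][20-24 FREE]

Derivation:
Op 1: a = malloc(3) -> a = 0; heap: [0-2 ALLOC][3-24 FREE]
Op 2: b = malloc(8) -> b = 3; heap: [0-2 ALLOC][3-10 ALLOC][11-24 FREE]
Op 3: c = malloc(2) -> c = 11; heap: [0-2 ALLOC][3-10 ALLOC][11-12 ALLOC][13-24 FREE]
Op 4: c = realloc(c, 3) -> c = 11; heap: [0-2 ALLOC][3-10 ALLOC][11-13 ALLOC][14-24 FREE]
Op 5: d = malloc(1) -> d = 14; heap: [0-2 ALLOC][3-10 ALLOC][11-13 ALLOC][14-14 ALLOC][15-24 FREE]
Op 6: b = realloc(b, 5) -> b = 3; heap: [0-2 ALLOC][3-7 ALLOC][8-10 FREE][11-13 ALLOC][14-14 ALLOC][15-24 FREE]
Op 7: free(a) -> (freed a); heap: [0-2 FREE][3-7 ALLOC][8-10 FREE][11-13 ALLOC][14-14 ALLOC][15-24 FREE]
Op 8: e = malloc(5) -> e = 15; heap: [0-2 FREE][3-7 ALLOC][8-10 FREE][11-13 ALLOC][14-14 ALLOC][15-19 ALLOC][20-24 FREE]
free(c): c = 11 -> block [11-13 ALLOC]; mark free, coalesce with adjacent free neighbors -> [0-2 FREE][3-7 ALLOC][8-13 FREE][14-14 ALLOC][15-19 ALLOC][20-24 FREE]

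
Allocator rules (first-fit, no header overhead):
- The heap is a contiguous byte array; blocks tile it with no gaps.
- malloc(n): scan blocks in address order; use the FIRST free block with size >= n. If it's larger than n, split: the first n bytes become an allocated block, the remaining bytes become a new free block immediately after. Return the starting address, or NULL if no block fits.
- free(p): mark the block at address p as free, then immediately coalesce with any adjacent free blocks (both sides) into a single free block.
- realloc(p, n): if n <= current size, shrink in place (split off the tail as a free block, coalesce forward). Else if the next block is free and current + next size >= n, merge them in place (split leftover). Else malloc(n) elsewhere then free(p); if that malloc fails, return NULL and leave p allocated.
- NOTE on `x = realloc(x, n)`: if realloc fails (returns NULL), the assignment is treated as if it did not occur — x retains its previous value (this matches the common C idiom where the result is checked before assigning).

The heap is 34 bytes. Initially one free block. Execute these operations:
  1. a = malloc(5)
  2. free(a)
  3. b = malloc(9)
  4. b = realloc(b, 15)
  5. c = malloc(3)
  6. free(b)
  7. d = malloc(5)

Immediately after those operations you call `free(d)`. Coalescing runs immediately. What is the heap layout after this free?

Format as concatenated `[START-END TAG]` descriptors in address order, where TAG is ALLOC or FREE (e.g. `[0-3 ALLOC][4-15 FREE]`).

Op 1: a = malloc(5) -> a = 0; heap: [0-4 ALLOC][5-33 FREE]
Op 2: free(a) -> (freed a); heap: [0-33 FREE]
Op 3: b = malloc(9) -> b = 0; heap: [0-8 ALLOC][9-33 FREE]
Op 4: b = realloc(b, 15) -> b = 0; heap: [0-14 ALLOC][15-33 FREE]
Op 5: c = malloc(3) -> c = 15; heap: [0-14 ALLOC][15-17 ALLOC][18-33 FREE]
Op 6: free(b) -> (freed b); heap: [0-14 FREE][15-17 ALLOC][18-33 FREE]
Op 7: d = malloc(5) -> d = 0; heap: [0-4 ALLOC][5-14 FREE][15-17 ALLOC][18-33 FREE]
free(d): d = 0 -> block [0-4 ALLOC]; mark free, coalesce with adjacent free neighbors -> [0-14 FREE][15-17 ALLOC][18-33 FREE]

Answer: [0-14 FREE][15-17 ALLOC][18-33 FREE]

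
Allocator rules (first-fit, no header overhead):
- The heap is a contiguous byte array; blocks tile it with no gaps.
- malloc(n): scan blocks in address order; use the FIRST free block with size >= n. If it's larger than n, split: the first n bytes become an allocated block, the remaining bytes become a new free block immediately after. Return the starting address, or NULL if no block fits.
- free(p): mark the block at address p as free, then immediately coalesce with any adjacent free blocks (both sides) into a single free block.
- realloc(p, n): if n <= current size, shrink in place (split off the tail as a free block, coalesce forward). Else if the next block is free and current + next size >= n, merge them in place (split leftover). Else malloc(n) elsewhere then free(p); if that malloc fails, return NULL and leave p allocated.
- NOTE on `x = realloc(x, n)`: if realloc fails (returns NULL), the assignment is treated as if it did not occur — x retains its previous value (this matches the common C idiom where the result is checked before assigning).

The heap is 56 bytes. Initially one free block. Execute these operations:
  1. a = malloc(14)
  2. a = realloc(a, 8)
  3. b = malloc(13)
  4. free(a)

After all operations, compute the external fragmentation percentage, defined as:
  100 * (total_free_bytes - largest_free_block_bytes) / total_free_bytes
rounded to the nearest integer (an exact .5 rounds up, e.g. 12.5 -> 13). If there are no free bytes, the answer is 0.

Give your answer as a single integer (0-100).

Answer: 19

Derivation:
Op 1: a = malloc(14) -> a = 0; heap: [0-13 ALLOC][14-55 FREE]
Op 2: a = realloc(a, 8) -> a = 0; heap: [0-7 ALLOC][8-55 FREE]
Op 3: b = malloc(13) -> b = 8; heap: [0-7 ALLOC][8-20 ALLOC][21-55 FREE]
Op 4: free(a) -> (freed a); heap: [0-7 FREE][8-20 ALLOC][21-55 FREE]
Free blocks: [8 35] total_free=43 largest=35 -> 100*(43-35)/43 = 800/43 ≈ 18.605 -> rounds to 19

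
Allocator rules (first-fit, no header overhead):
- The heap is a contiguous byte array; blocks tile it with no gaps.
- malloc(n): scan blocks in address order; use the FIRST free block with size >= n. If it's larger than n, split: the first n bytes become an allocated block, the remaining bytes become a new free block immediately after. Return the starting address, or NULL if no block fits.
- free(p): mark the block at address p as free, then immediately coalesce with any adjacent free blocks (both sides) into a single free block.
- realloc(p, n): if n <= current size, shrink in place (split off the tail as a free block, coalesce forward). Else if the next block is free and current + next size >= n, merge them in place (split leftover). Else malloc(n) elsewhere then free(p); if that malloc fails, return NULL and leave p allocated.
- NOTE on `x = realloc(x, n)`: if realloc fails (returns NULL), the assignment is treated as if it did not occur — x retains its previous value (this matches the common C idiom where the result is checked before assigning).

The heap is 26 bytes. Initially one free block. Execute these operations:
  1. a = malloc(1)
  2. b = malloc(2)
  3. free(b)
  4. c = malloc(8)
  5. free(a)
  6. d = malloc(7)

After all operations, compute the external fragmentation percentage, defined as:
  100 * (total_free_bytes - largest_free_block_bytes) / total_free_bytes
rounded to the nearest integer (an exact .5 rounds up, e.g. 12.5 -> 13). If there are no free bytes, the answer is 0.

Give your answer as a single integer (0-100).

Op 1: a = malloc(1) -> a = 0; heap: [0-0 ALLOC][1-25 FREE]
Op 2: b = malloc(2) -> b = 1; heap: [0-0 ALLOC][1-2 ALLOC][3-25 FREE]
Op 3: free(b) -> (freed b); heap: [0-0 ALLOC][1-25 FREE]
Op 4: c = malloc(8) -> c = 1; heap: [0-0 ALLOC][1-8 ALLOC][9-25 FREE]
Op 5: free(a) -> (freed a); heap: [0-0 FREE][1-8 ALLOC][9-25 FREE]
Op 6: d = malloc(7) -> d = 9; heap: [0-0 FREE][1-8 ALLOC][9-15 ALLOC][16-25 FREE]
Free blocks: [1 10] total_free=11 largest=10 -> 100*(11-10)/11 = 100/11 ≈ 9.091 -> rounds to 9

Answer: 9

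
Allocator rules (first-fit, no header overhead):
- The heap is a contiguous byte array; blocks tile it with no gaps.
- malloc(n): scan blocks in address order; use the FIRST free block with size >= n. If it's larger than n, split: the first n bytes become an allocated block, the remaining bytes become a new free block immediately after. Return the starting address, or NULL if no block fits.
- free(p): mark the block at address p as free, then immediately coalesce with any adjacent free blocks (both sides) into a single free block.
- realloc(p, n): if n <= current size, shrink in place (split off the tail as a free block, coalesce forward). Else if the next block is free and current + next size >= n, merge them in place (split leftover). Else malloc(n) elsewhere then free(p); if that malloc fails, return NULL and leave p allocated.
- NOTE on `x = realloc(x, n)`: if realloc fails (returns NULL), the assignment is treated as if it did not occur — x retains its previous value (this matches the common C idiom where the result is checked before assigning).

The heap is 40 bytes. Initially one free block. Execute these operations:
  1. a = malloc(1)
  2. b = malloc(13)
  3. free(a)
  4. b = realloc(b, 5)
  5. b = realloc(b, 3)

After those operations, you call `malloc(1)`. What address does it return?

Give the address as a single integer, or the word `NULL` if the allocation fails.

Op 1: a = malloc(1) -> a = 0; heap: [0-0 ALLOC][1-39 FREE]
Op 2: b = malloc(13) -> b = 1; heap: [0-0 ALLOC][1-13 ALLOC][14-39 FREE]
Op 3: free(a) -> (freed a); heap: [0-0 FREE][1-13 ALLOC][14-39 FREE]
Op 4: b = realloc(b, 5) -> b = 1; heap: [0-0 FREE][1-5 ALLOC][6-39 FREE]
Op 5: b = realloc(b, 3) -> b = 1; heap: [0-0 FREE][1-3 ALLOC][4-39 FREE]
malloc(1): first-fit scan over [0-0 FREE][1-3 ALLOC][4-39 FREE] -> 0

Answer: 0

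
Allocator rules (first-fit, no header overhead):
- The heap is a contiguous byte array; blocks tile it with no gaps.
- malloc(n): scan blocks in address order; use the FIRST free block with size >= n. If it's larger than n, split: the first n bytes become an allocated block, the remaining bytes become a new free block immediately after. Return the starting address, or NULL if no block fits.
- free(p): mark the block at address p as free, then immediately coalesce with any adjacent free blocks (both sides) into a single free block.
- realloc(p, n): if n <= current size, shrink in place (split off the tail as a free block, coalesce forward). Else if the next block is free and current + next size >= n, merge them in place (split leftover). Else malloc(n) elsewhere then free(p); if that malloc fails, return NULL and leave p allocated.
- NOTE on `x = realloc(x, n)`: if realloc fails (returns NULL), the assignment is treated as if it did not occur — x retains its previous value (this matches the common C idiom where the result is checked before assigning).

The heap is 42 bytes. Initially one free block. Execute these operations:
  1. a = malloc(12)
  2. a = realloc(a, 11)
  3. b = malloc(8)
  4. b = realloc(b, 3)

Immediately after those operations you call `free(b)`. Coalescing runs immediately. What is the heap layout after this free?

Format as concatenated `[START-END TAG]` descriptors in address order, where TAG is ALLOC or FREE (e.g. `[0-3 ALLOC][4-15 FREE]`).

Answer: [0-10 ALLOC][11-41 FREE]

Derivation:
Op 1: a = malloc(12) -> a = 0; heap: [0-11 ALLOC][12-41 FREE]
Op 2: a = realloc(a, 11) -> a = 0; heap: [0-10 ALLOC][11-41 FREE]
Op 3: b = malloc(8) -> b = 11; heap: [0-10 ALLOC][11-18 ALLOC][19-41 FREE]
Op 4: b = realloc(b, 3) -> b = 11; heap: [0-10 ALLOC][11-13 ALLOC][14-41 FREE]
free(b): b = 11 -> block [11-13 ALLOC]; mark free, coalesce with adjacent free neighbors -> [0-10 ALLOC][11-41 FREE]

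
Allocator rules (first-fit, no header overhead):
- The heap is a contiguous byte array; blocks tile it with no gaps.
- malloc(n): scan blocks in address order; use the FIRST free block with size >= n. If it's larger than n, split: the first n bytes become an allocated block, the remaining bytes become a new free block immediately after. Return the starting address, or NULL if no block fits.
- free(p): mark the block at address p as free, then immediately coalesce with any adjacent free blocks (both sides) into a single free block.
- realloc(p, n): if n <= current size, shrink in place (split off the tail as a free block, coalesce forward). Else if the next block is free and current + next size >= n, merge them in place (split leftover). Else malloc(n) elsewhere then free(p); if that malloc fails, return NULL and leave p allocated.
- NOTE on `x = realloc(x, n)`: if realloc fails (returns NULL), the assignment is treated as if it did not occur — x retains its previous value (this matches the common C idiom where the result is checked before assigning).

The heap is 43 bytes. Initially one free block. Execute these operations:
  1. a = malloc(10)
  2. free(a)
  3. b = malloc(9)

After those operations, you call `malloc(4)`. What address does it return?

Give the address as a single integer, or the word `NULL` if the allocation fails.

Answer: 9

Derivation:
Op 1: a = malloc(10) -> a = 0; heap: [0-9 ALLOC][10-42 FREE]
Op 2: free(a) -> (freed a); heap: [0-42 FREE]
Op 3: b = malloc(9) -> b = 0; heap: [0-8 ALLOC][9-42 FREE]
malloc(4): first-fit scan over [0-8 ALLOC][9-42 FREE] -> 9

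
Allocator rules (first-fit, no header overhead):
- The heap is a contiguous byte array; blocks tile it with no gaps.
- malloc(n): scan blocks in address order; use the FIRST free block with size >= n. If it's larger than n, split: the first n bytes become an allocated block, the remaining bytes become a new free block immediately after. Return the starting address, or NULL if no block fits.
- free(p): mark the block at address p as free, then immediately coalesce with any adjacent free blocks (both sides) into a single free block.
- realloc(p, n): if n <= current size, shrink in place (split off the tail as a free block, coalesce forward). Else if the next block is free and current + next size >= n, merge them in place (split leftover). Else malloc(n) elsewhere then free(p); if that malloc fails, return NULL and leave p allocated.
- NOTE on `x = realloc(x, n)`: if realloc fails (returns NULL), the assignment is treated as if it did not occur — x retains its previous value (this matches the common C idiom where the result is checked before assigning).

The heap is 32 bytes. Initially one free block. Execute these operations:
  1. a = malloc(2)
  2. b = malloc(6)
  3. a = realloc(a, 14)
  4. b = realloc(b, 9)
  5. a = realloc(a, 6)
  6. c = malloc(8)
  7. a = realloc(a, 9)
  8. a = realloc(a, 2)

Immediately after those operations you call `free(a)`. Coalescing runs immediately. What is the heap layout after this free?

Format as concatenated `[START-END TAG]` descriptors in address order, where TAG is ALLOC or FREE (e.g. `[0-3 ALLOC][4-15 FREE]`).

Answer: [0-7 ALLOC][8-21 FREE][22-30 ALLOC][31-31 FREE]

Derivation:
Op 1: a = malloc(2) -> a = 0; heap: [0-1 ALLOC][2-31 FREE]
Op 2: b = malloc(6) -> b = 2; heap: [0-1 ALLOC][2-7 ALLOC][8-31 FREE]
Op 3: a = realloc(a, 14) -> a = 8; heap: [0-1 FREE][2-7 ALLOC][8-21 ALLOC][22-31 FREE]
Op 4: b = realloc(b, 9) -> b = 22; heap: [0-7 FREE][8-21 ALLOC][22-30 ALLOC][31-31 FREE]
Op 5: a = realloc(a, 6) -> a = 8; heap: [0-7 FREE][8-13 ALLOC][14-21 FREE][22-30 ALLOC][31-31 FREE]
Op 6: c = malloc(8) -> c = 0; heap: [0-7 ALLOC][8-13 ALLOC][14-21 FREE][22-30 ALLOC][31-31 FREE]
Op 7: a = realloc(a, 9) -> a = 8; heap: [0-7 ALLOC][8-16 ALLOC][17-21 FREE][22-30 ALLOC][31-31 FREE]
Op 8: a = realloc(a, 2) -> a = 8; heap: [0-7 ALLOC][8-9 ALLOC][10-21 FREE][22-30 ALLOC][31-31 FREE]
free(a): a = 8 -> block [8-9 ALLOC]; mark free, coalesce with adjacent free neighbors -> [0-7 ALLOC][8-21 FREE][22-30 ALLOC][31-31 FREE]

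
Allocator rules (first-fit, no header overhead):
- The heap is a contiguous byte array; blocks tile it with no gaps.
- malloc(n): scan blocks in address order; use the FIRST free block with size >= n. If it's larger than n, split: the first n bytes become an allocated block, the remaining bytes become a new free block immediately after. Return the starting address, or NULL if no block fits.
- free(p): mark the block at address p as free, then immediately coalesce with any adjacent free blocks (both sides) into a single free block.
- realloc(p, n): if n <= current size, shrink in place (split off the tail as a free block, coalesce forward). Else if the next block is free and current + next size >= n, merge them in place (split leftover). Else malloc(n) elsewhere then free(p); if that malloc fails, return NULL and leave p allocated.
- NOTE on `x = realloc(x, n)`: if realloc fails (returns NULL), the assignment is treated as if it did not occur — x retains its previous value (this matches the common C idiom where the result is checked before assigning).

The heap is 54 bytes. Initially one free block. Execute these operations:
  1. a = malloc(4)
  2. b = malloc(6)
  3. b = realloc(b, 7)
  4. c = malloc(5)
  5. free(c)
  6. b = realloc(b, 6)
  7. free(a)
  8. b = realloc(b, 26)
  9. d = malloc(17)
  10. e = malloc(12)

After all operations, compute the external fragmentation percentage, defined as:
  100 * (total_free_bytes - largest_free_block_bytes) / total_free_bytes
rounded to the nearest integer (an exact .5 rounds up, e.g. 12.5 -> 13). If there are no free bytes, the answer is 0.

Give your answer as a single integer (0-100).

Op 1: a = malloc(4) -> a = 0; heap: [0-3 ALLOC][4-53 FREE]
Op 2: b = malloc(6) -> b = 4; heap: [0-3 ALLOC][4-9 ALLOC][10-53 FREE]
Op 3: b = realloc(b, 7) -> b = 4; heap: [0-3 ALLOC][4-10 ALLOC][11-53 FREE]
Op 4: c = malloc(5) -> c = 11; heap: [0-3 ALLOC][4-10 ALLOC][11-15 ALLOC][16-53 FREE]
Op 5: free(c) -> (freed c); heap: [0-3 ALLOC][4-10 ALLOC][11-53 FREE]
Op 6: b = realloc(b, 6) -> b = 4; heap: [0-3 ALLOC][4-9 ALLOC][10-53 FREE]
Op 7: free(a) -> (freed a); heap: [0-3 FREE][4-9 ALLOC][10-53 FREE]
Op 8: b = realloc(b, 26) -> b = 4; heap: [0-3 FREE][4-29 ALLOC][30-53 FREE]
Op 9: d = malloc(17) -> d = 30; heap: [0-3 FREE][4-29 ALLOC][30-46 ALLOC][47-53 FREE]
Op 10: e = malloc(12) -> e = NULL; heap: [0-3 FREE][4-29 ALLOC][30-46 ALLOC][47-53 FREE]
Free blocks: [4 7] total_free=11 largest=7 -> 100*(11-7)/11 = 400/11 ≈ 36.364 -> rounds to 36

Answer: 36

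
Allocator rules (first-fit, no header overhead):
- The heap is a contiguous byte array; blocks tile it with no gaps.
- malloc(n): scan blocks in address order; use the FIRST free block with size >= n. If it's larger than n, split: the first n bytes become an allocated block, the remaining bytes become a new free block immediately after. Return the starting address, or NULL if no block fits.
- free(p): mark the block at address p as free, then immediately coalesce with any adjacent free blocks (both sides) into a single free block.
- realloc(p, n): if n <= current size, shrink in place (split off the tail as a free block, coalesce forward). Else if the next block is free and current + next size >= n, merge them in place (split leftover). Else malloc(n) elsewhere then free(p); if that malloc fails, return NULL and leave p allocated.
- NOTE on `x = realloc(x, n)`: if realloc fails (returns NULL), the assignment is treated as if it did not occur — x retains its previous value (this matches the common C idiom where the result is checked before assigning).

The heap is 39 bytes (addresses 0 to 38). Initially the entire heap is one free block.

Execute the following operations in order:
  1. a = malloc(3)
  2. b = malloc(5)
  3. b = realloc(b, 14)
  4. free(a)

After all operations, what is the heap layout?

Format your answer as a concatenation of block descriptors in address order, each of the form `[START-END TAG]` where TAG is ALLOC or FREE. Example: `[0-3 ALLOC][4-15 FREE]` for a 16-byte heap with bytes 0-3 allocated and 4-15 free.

Answer: [0-2 FREE][3-16 ALLOC][17-38 FREE]

Derivation:
Op 1: a = malloc(3) -> a = 0; heap: [0-2 ALLOC][3-38 FREE]
Op 2: b = malloc(5) -> b = 3; heap: [0-2 ALLOC][3-7 ALLOC][8-38 FREE]
Op 3: b = realloc(b, 14) -> b = 3; heap: [0-2 ALLOC][3-16 ALLOC][17-38 FREE]
Op 4: free(a) -> (freed a); heap: [0-2 FREE][3-16 ALLOC][17-38 FREE]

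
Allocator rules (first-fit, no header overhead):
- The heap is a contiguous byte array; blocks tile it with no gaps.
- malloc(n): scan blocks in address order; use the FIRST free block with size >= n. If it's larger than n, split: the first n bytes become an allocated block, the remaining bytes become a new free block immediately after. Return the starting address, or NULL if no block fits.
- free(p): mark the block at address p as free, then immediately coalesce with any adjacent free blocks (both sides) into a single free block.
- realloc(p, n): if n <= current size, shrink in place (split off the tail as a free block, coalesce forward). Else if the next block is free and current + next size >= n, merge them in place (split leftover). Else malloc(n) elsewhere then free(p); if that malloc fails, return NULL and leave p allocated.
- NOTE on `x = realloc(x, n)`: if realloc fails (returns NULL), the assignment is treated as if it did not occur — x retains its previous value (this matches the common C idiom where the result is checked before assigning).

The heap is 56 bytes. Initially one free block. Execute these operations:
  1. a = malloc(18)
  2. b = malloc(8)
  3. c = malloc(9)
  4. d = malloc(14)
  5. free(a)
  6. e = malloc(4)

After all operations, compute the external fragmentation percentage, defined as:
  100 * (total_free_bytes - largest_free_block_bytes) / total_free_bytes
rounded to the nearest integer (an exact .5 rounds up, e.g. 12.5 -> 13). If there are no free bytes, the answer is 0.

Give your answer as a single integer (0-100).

Answer: 33

Derivation:
Op 1: a = malloc(18) -> a = 0; heap: [0-17 ALLOC][18-55 FREE]
Op 2: b = malloc(8) -> b = 18; heap: [0-17 ALLOC][18-25 ALLOC][26-55 FREE]
Op 3: c = malloc(9) -> c = 26; heap: [0-17 ALLOC][18-25 ALLOC][26-34 ALLOC][35-55 FREE]
Op 4: d = malloc(14) -> d = 35; heap: [0-17 ALLOC][18-25 ALLOC][26-34 ALLOC][35-48 ALLOC][49-55 FREE]
Op 5: free(a) -> (freed a); heap: [0-17 FREE][18-25 ALLOC][26-34 ALLOC][35-48 ALLOC][49-55 FREE]
Op 6: e = malloc(4) -> e = 0; heap: [0-3 ALLOC][4-17 FREE][18-25 ALLOC][26-34 ALLOC][35-48 ALLOC][49-55 FREE]
Free blocks: [14 7] total_free=21 largest=14 -> 100*(21-14)/21 = 700/21 ≈ 33.333 -> rounds to 33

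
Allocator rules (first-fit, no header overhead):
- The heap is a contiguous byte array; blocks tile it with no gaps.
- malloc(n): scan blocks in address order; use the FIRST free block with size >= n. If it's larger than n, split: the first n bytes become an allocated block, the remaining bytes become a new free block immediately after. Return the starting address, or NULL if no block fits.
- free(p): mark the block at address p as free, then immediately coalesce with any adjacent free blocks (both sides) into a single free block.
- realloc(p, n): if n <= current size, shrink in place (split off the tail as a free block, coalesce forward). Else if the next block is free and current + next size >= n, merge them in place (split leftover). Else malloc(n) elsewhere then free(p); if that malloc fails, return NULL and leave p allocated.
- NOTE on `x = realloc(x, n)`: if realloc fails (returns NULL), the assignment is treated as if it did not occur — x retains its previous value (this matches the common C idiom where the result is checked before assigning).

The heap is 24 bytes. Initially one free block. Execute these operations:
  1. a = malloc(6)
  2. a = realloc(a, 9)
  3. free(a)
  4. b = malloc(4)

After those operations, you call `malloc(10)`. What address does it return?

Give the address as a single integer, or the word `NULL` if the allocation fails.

Op 1: a = malloc(6) -> a = 0; heap: [0-5 ALLOC][6-23 FREE]
Op 2: a = realloc(a, 9) -> a = 0; heap: [0-8 ALLOC][9-23 FREE]
Op 3: free(a) -> (freed a); heap: [0-23 FREE]
Op 4: b = malloc(4) -> b = 0; heap: [0-3 ALLOC][4-23 FREE]
malloc(10): first-fit scan over [0-3 ALLOC][4-23 FREE] -> 4

Answer: 4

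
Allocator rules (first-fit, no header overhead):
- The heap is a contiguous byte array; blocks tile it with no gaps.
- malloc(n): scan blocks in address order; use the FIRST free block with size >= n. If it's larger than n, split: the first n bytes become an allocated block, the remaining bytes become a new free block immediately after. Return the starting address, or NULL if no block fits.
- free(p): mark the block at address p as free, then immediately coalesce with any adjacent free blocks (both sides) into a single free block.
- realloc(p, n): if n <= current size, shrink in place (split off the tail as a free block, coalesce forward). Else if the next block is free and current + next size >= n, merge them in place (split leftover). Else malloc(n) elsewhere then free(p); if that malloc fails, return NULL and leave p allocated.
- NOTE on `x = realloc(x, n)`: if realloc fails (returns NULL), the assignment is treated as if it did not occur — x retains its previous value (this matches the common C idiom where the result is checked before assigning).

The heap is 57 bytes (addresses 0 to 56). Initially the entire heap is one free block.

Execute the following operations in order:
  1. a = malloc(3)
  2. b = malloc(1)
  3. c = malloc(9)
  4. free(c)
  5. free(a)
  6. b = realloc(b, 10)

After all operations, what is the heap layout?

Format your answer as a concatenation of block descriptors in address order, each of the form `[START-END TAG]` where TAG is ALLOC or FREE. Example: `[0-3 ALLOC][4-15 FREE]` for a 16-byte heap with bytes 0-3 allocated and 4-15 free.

Answer: [0-2 FREE][3-12 ALLOC][13-56 FREE]

Derivation:
Op 1: a = malloc(3) -> a = 0; heap: [0-2 ALLOC][3-56 FREE]
Op 2: b = malloc(1) -> b = 3; heap: [0-2 ALLOC][3-3 ALLOC][4-56 FREE]
Op 3: c = malloc(9) -> c = 4; heap: [0-2 ALLOC][3-3 ALLOC][4-12 ALLOC][13-56 FREE]
Op 4: free(c) -> (freed c); heap: [0-2 ALLOC][3-3 ALLOC][4-56 FREE]
Op 5: free(a) -> (freed a); heap: [0-2 FREE][3-3 ALLOC][4-56 FREE]
Op 6: b = realloc(b, 10) -> b = 3; heap: [0-2 FREE][3-12 ALLOC][13-56 FREE]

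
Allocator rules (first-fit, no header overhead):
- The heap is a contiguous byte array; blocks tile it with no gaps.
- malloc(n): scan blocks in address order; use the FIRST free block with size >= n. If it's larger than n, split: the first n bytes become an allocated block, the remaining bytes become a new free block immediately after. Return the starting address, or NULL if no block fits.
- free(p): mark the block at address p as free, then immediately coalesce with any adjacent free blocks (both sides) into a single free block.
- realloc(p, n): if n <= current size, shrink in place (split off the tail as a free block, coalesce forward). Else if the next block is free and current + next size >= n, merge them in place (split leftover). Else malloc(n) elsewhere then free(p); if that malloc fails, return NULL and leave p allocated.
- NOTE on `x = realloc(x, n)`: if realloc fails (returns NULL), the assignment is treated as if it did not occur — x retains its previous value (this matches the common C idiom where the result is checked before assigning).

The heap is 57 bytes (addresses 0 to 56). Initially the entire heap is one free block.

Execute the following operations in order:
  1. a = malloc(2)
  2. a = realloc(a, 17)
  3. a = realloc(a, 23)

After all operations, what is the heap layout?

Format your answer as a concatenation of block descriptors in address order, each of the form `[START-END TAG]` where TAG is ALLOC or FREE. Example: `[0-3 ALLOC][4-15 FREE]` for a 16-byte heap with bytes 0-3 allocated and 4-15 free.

Answer: [0-22 ALLOC][23-56 FREE]

Derivation:
Op 1: a = malloc(2) -> a = 0; heap: [0-1 ALLOC][2-56 FREE]
Op 2: a = realloc(a, 17) -> a = 0; heap: [0-16 ALLOC][17-56 FREE]
Op 3: a = realloc(a, 23) -> a = 0; heap: [0-22 ALLOC][23-56 FREE]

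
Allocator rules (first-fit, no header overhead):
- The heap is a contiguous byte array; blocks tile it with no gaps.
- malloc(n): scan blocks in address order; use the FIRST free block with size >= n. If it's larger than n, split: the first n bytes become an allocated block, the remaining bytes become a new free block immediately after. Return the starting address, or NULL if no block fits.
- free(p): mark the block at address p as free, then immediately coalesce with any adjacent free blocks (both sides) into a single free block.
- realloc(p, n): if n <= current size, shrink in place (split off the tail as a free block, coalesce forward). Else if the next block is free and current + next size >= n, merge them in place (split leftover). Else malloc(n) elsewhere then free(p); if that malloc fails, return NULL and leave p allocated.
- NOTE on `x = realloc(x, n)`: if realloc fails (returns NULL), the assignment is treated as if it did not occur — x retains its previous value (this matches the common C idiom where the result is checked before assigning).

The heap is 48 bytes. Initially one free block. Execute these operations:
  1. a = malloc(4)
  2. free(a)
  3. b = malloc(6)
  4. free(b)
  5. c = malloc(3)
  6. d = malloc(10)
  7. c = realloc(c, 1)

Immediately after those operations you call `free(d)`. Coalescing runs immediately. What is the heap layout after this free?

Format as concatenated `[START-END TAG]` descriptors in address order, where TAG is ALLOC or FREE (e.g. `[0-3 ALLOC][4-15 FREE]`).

Answer: [0-0 ALLOC][1-47 FREE]

Derivation:
Op 1: a = malloc(4) -> a = 0; heap: [0-3 ALLOC][4-47 FREE]
Op 2: free(a) -> (freed a); heap: [0-47 FREE]
Op 3: b = malloc(6) -> b = 0; heap: [0-5 ALLOC][6-47 FREE]
Op 4: free(b) -> (freed b); heap: [0-47 FREE]
Op 5: c = malloc(3) -> c = 0; heap: [0-2 ALLOC][3-47 FREE]
Op 6: d = malloc(10) -> d = 3; heap: [0-2 ALLOC][3-12 ALLOC][13-47 FREE]
Op 7: c = realloc(c, 1) -> c = 0; heap: [0-0 ALLOC][1-2 FREE][3-12 ALLOC][13-47 FREE]
free(d): d = 3 -> block [3-12 ALLOC]; mark free, coalesce with adjacent free neighbors -> [0-0 ALLOC][1-47 FREE]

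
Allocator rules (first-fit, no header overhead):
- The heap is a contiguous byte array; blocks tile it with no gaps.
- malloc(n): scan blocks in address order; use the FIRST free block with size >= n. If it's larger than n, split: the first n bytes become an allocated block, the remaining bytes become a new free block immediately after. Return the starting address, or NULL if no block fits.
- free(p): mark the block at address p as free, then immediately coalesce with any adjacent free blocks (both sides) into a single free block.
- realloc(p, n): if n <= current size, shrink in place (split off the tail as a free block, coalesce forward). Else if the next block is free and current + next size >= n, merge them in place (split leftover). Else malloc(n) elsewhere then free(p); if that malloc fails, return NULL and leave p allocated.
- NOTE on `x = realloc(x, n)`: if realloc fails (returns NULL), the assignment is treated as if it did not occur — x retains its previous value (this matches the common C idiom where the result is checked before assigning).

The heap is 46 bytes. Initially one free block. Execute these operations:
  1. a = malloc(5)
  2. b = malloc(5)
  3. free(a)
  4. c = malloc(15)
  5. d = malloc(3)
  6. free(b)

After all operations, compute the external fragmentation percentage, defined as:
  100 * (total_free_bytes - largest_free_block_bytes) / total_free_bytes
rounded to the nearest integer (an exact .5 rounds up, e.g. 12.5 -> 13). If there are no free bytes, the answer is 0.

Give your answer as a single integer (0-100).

Answer: 25

Derivation:
Op 1: a = malloc(5) -> a = 0; heap: [0-4 ALLOC][5-45 FREE]
Op 2: b = malloc(5) -> b = 5; heap: [0-4 ALLOC][5-9 ALLOC][10-45 FREE]
Op 3: free(a) -> (freed a); heap: [0-4 FREE][5-9 ALLOC][10-45 FREE]
Op 4: c = malloc(15) -> c = 10; heap: [0-4 FREE][5-9 ALLOC][10-24 ALLOC][25-45 FREE]
Op 5: d = malloc(3) -> d = 0; heap: [0-2 ALLOC][3-4 FREE][5-9 ALLOC][10-24 ALLOC][25-45 FREE]
Op 6: free(b) -> (freed b); heap: [0-2 ALLOC][3-9 FREE][10-24 ALLOC][25-45 FREE]
Free blocks: [7 21] total_free=28 largest=21 -> 100*(28-21)/28 = 700/28 = 25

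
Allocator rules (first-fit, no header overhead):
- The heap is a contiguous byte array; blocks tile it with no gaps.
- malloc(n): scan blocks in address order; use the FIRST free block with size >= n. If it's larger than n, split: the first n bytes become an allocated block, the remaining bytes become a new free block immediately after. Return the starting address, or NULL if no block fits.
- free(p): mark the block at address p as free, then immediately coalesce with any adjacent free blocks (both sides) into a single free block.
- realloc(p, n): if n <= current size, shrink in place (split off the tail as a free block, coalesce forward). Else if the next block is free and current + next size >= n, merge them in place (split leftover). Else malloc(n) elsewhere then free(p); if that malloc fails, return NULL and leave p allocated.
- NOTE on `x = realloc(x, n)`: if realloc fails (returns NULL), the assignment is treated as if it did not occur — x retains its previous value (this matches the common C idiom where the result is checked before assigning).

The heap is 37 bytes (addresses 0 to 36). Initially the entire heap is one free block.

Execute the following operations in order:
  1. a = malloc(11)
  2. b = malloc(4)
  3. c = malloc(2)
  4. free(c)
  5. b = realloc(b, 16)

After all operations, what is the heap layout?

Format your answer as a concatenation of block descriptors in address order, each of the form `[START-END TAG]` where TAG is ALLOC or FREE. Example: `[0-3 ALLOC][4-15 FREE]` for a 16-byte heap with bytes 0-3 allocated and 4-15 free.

Op 1: a = malloc(11) -> a = 0; heap: [0-10 ALLOC][11-36 FREE]
Op 2: b = malloc(4) -> b = 11; heap: [0-10 ALLOC][11-14 ALLOC][15-36 FREE]
Op 3: c = malloc(2) -> c = 15; heap: [0-10 ALLOC][11-14 ALLOC][15-16 ALLOC][17-36 FREE]
Op 4: free(c) -> (freed c); heap: [0-10 ALLOC][11-14 ALLOC][15-36 FREE]
Op 5: b = realloc(b, 16) -> b = 11; heap: [0-10 ALLOC][11-26 ALLOC][27-36 FREE]

Answer: [0-10 ALLOC][11-26 ALLOC][27-36 FREE]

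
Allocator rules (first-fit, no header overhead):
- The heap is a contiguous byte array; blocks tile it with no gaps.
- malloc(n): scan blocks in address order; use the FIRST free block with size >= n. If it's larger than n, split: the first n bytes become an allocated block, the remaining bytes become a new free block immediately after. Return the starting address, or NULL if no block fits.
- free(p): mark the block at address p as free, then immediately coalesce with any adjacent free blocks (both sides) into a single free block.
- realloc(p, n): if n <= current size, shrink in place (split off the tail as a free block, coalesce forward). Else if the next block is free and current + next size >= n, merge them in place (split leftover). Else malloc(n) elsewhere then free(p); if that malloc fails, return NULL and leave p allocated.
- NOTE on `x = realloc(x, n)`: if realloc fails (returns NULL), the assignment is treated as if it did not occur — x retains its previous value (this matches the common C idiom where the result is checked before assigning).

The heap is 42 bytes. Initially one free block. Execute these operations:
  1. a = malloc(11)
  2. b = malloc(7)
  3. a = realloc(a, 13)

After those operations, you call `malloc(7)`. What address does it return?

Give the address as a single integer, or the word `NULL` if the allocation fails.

Answer: 0

Derivation:
Op 1: a = malloc(11) -> a = 0; heap: [0-10 ALLOC][11-41 FREE]
Op 2: b = malloc(7) -> b = 11; heap: [0-10 ALLOC][11-17 ALLOC][18-41 FREE]
Op 3: a = realloc(a, 13) -> a = 18; heap: [0-10 FREE][11-17 ALLOC][18-30 ALLOC][31-41 FREE]
malloc(7): first-fit scan over [0-10 FREE][11-17 ALLOC][18-30 ALLOC][31-41 FREE] -> 0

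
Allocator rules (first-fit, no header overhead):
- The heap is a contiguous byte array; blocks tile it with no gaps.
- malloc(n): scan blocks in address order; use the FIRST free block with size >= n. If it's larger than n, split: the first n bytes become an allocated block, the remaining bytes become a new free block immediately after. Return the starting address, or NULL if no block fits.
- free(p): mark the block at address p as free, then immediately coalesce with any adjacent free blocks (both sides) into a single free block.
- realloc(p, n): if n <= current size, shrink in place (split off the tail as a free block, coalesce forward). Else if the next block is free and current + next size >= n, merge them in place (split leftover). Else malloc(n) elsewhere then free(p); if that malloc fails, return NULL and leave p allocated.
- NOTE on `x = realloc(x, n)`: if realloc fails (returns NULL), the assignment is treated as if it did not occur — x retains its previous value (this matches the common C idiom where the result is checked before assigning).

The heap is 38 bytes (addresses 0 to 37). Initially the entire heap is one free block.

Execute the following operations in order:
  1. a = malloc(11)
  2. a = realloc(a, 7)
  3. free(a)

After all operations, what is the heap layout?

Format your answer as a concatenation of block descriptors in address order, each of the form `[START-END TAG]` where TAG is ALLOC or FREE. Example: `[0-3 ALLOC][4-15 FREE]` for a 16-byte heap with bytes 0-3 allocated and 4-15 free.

Answer: [0-37 FREE]

Derivation:
Op 1: a = malloc(11) -> a = 0; heap: [0-10 ALLOC][11-37 FREE]
Op 2: a = realloc(a, 7) -> a = 0; heap: [0-6 ALLOC][7-37 FREE]
Op 3: free(a) -> (freed a); heap: [0-37 FREE]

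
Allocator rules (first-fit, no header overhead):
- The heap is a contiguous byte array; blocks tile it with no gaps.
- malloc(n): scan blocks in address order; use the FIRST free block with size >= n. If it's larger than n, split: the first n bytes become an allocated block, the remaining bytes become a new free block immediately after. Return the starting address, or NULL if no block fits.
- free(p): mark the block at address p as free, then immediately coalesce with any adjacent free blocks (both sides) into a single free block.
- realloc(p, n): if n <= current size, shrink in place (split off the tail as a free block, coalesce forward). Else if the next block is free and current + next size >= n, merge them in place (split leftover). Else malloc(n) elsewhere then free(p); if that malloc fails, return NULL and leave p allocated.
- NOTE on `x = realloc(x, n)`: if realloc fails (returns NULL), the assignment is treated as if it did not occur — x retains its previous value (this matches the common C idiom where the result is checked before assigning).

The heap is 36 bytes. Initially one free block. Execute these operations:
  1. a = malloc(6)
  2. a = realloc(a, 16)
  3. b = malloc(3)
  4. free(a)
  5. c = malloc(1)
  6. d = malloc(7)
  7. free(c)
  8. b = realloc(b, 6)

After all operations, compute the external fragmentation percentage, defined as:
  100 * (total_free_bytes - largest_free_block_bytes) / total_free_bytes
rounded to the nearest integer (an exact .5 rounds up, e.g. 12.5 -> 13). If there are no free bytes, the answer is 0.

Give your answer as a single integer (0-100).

Answer: 39

Derivation:
Op 1: a = malloc(6) -> a = 0; heap: [0-5 ALLOC][6-35 FREE]
Op 2: a = realloc(a, 16) -> a = 0; heap: [0-15 ALLOC][16-35 FREE]
Op 3: b = malloc(3) -> b = 16; heap: [0-15 ALLOC][16-18 ALLOC][19-35 FREE]
Op 4: free(a) -> (freed a); heap: [0-15 FREE][16-18 ALLOC][19-35 FREE]
Op 5: c = malloc(1) -> c = 0; heap: [0-0 ALLOC][1-15 FREE][16-18 ALLOC][19-35 FREE]
Op 6: d = malloc(7) -> d = 1; heap: [0-0 ALLOC][1-7 ALLOC][8-15 FREE][16-18 ALLOC][19-35 FREE]
Op 7: free(c) -> (freed c); heap: [0-0 FREE][1-7 ALLOC][8-15 FREE][16-18 ALLOC][19-35 FREE]
Op 8: b = realloc(b, 6) -> b = 16; heap: [0-0 FREE][1-7 ALLOC][8-15 FREE][16-21 ALLOC][22-35 FREE]
Free blocks: [1 8 14] total_free=23 largest=14 -> 100*(23-14)/23 = 900/23 ≈ 39.130 -> rounds to 39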